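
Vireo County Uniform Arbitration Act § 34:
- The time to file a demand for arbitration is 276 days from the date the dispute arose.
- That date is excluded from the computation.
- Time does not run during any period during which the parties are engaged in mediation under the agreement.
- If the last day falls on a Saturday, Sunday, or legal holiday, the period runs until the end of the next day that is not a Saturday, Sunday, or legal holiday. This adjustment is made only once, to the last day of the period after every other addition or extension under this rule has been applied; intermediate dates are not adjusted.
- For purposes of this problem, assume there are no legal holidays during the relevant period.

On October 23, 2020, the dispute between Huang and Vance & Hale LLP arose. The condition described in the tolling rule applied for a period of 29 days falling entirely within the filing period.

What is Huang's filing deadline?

276 days after October 23, 2020 is July 26, 2021.
Tolling adds 29 days: July 26, 2021 + 29 days = August 24, 2021.
August 24, 2021 is a Tuesday and not a legal holiday, so no extension applies.

August 24, 2021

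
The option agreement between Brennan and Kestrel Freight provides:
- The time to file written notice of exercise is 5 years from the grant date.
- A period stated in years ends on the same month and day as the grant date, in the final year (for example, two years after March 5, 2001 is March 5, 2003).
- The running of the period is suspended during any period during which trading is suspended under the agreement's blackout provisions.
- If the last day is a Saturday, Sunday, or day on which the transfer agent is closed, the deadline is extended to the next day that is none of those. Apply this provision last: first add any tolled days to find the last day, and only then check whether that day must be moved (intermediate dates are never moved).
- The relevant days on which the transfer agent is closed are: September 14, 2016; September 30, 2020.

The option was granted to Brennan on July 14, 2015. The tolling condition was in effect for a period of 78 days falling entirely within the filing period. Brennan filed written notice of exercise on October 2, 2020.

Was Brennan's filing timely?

No

5 years after July 14, 2015 is July 14, 2020.
Tolling adds 78 days: July 14, 2020 + 78 days = September 30, 2020.
September 30, 2020 is a listed holiday. The next qualifying day is October 1, 2020.
The deadline is October 1, 2020; the filing on October 2, 2020 is after that date.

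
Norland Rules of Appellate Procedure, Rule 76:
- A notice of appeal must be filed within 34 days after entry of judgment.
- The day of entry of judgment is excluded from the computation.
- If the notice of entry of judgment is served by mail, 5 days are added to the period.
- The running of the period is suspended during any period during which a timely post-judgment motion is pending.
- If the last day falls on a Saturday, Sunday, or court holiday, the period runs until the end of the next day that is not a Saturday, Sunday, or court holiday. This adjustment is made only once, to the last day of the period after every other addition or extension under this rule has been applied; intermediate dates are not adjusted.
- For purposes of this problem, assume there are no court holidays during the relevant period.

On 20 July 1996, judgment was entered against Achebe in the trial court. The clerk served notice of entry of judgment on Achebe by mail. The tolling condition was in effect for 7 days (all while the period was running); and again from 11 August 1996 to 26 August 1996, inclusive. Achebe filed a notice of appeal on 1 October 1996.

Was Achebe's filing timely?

No

34 days after 20 July 1996 is August 23, 1996.
Service was by mail, adding 5 days: August 23, 1996 + 5 days = August 28, 1996.
Tolling adds 7 days: August 28, 1996 + 7 days = September 4, 1996.
From August 11, 1996 through August 26, 1996 inclusive is 16 days; tolling adds 16 days: September 4, 1996 + 16 days = September 20, 1996.
September 20, 1996 is a Friday and not a court holiday, so no extension applies.
The deadline is September 20, 1996; the filing on October 1, 1996 is after that date.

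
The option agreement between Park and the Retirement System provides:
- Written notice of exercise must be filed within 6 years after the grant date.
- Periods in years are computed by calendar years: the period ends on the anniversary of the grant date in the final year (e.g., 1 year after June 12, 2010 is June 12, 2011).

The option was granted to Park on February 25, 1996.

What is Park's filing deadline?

6 years after February 25, 1996 is February 25, 2002.

February 25, 2002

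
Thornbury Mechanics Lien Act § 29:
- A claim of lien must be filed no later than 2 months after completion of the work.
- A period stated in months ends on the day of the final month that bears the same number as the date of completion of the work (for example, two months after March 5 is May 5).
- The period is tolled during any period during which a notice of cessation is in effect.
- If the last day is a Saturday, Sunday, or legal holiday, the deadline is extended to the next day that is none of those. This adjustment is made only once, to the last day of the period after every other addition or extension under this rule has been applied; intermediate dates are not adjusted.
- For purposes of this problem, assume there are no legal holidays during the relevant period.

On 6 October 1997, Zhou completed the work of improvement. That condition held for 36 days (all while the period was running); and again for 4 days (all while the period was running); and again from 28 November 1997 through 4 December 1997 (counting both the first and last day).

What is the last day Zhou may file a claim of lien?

January 22, 1998

2 months after 6 October 1997 is December 6, 1997.
Tolling adds 36 days: December 6, 1997 + 36 days = January 11, 1998.
Tolling adds 4 days: January 11, 1998 + 4 days = January 15, 1998.
From November 28, 1997 through December 4, 1997 inclusive is 7 days; tolling adds 7 days: January 15, 1998 + 7 days = January 22, 1998.
January 22, 1998 is a Thursday and not a legal holiday, so no extension applies.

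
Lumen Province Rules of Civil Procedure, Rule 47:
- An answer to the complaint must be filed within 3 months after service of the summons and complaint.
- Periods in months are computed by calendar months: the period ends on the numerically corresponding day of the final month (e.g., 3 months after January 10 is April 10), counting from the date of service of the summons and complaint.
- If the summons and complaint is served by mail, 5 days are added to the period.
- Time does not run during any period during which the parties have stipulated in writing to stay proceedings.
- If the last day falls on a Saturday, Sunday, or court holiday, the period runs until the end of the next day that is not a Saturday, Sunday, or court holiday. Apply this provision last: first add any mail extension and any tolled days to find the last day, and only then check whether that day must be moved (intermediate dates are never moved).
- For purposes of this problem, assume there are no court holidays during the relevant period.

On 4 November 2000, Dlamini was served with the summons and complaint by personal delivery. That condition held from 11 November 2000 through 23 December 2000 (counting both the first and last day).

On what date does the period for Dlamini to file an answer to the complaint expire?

March 19, 2001

3 months after 4 November 2000 is February 4, 2001.
Service was not by mail, so no mail extension applies.
From November 11, 2000 through December 23, 2000 inclusive is 43 days; tolling adds 43 days: February 4, 2001 + 43 days = March 19, 2001.
March 19, 2001 is a Monday and not a court holiday, so no extension applies.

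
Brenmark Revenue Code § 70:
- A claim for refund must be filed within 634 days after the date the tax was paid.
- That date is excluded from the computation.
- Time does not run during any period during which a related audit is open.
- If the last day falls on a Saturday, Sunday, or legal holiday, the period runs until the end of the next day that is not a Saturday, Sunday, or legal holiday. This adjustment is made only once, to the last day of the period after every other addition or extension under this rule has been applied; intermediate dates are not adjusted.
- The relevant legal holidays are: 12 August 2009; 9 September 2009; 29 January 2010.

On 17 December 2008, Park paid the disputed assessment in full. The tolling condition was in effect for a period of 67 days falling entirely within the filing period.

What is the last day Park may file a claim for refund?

634 days after 17 December 2008 is September 12, 2010.
Tolling adds 67 days: September 12, 2010 + 67 days = November 18, 2010.
November 18, 2010 is a Thursday and not a legal holiday, so no extension applies.

November 18, 2010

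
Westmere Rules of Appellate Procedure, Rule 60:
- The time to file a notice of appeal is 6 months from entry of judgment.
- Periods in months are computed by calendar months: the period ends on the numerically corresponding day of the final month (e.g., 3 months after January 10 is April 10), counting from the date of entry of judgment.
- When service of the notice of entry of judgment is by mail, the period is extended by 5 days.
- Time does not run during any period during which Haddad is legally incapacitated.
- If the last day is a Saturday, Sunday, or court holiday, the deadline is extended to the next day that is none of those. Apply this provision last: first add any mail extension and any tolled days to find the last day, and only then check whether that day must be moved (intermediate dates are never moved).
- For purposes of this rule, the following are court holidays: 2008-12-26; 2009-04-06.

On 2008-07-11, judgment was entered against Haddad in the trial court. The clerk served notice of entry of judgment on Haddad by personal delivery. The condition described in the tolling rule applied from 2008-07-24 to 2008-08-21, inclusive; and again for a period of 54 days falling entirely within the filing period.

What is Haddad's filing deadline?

6 months after 2008-07-11 is January 11, 2009.
Service was not by mail, so no mail extension applies.
From July 24, 2008 through August 21, 2008 inclusive is 29 days; tolling adds 29 days: January 11, 2009 + 29 days = February 9, 2009.
Tolling adds 54 days: February 9, 2009 + 54 days = April 4, 2009.
April 4, 2009 is Saturday; April 5, 2009 is Sunday; April 6, 2009 is a listed holiday. The next qualifying day is April 7, 2009.

April 7, 2009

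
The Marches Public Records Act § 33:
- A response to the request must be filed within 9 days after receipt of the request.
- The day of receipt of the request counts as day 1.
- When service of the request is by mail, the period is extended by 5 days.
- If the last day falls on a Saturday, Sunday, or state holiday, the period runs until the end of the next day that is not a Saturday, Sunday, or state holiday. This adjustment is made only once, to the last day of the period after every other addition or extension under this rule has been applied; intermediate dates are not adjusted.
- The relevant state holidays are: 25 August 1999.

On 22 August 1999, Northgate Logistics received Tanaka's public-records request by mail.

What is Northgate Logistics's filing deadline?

Counting 22 August 1999 as day 1, day 9 is August 30, 1999.
Service was by mail, adding 5 days: August 30, 1999 + 5 days = September 4, 1999.
September 4, 1999 is Saturday; September 5, 1999 is Sunday. The next qualifying day is September 6, 1999.

September 6, 1999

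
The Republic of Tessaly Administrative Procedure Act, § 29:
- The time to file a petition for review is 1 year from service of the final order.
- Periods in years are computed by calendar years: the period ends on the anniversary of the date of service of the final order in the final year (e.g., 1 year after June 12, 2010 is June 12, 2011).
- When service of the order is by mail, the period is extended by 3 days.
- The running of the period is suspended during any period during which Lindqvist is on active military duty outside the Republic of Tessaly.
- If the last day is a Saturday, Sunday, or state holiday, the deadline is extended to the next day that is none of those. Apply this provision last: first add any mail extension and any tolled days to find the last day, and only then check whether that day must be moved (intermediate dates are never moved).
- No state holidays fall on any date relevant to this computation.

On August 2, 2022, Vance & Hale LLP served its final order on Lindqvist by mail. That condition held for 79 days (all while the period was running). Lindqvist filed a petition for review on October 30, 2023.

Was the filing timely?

1 year after August 2, 2022 is August 2, 2023.
Service was by mail, adding 3 days: August 2, 2023 + 3 days = August 5, 2023.
Tolling adds 79 days: August 5, 2023 + 79 days = October 23, 2023.
October 23, 2023 is a Monday and not a state holiday, so no extension applies.
The deadline is October 23, 2023; the filing on October 30, 2023 is after that date.

No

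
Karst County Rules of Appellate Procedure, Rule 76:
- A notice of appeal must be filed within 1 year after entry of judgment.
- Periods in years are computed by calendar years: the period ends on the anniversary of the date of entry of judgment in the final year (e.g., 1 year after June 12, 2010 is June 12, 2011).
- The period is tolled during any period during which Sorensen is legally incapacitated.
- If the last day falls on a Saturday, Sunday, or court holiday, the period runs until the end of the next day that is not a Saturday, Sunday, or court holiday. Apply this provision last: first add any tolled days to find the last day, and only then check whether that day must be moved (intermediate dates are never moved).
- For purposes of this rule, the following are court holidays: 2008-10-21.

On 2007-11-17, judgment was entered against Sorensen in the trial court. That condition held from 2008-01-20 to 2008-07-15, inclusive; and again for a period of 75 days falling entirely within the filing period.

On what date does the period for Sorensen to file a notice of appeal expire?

1 year after 2007-11-17 is November 17, 2008.
From January 20, 2008 through July 15, 2008 inclusive is 178 days; tolling adds 178 days: November 17, 2008 + 178 days = May 14, 2009.
Tolling adds 75 days: May 14, 2009 + 75 days = July 28, 2009.
July 28, 2009 is a Tuesday and not a court holiday, so no extension applies.

July 28, 2009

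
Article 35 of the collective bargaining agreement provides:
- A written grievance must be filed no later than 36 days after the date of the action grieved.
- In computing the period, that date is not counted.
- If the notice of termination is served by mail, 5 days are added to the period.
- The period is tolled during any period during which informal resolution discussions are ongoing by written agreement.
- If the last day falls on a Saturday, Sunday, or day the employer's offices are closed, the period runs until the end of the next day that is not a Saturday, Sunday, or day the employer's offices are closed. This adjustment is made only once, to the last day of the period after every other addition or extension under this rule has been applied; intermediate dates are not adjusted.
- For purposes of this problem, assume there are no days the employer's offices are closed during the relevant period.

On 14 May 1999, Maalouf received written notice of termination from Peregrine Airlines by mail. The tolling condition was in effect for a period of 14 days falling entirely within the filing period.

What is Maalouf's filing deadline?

36 days after 14 May 1999 is June 19, 1999.
Service was by mail, adding 5 days: June 19, 1999 + 5 days = June 24, 1999.
Tolling adds 14 days: June 24, 1999 + 14 days = July 8, 1999.
July 8, 1999 is a Thursday and not a day the employer's offices are closed, so no extension applies.

July 8, 1999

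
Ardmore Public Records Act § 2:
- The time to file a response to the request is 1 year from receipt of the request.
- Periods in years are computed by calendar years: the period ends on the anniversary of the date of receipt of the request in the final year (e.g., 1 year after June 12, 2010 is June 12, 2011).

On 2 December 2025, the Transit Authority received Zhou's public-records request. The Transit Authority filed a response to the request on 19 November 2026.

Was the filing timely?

Yes

1 year after 2 December 2025 is December 2, 2026.
The deadline is December 2, 2026; the filing on November 19, 2026 is on or before that date.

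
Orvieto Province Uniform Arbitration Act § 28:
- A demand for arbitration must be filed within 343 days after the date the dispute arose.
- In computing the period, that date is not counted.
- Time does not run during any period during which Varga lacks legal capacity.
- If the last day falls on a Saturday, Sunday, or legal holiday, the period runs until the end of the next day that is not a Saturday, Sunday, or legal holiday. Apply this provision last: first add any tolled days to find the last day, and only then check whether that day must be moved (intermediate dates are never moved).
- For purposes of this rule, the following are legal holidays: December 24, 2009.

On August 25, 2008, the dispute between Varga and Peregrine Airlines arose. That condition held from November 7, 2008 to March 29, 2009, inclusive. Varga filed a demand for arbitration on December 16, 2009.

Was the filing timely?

Yes

343 days after August 25, 2008 is August 3, 2009.
From November 7, 2008 through March 29, 2009 inclusive is 143 days; tolling adds 143 days: August 3, 2009 + 143 days = December 24, 2009.
December 24, 2009 is a listed holiday. The next qualifying day is December 25, 2009.
The deadline is December 25, 2009; the filing on December 16, 2009 is on or before that date.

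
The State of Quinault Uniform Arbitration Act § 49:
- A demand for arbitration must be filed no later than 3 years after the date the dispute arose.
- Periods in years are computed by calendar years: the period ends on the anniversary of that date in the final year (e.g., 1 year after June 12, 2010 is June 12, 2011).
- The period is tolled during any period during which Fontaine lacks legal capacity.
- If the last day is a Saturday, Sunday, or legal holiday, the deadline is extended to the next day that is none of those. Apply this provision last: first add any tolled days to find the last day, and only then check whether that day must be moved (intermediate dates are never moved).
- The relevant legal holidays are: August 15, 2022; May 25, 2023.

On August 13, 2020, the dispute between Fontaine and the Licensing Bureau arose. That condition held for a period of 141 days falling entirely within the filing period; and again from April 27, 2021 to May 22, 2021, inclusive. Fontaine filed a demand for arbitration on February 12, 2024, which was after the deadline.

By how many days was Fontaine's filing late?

14 days

3 years after August 13, 2020 is August 13, 2023.
Tolling adds 141 days: August 13, 2023 + 141 days = January 1, 2024.
From April 27, 2021 through May 22, 2021 inclusive is 26 days; tolling adds 26 days: January 1, 2024 + 26 days = January 27, 2024.
January 27, 2024 is Saturday; January 28, 2024 is Sunday. The next qualifying day is January 29, 2024.
The deadline is January 29, 2024; from January 29, 2024 to February 12, 2024 is 14 days.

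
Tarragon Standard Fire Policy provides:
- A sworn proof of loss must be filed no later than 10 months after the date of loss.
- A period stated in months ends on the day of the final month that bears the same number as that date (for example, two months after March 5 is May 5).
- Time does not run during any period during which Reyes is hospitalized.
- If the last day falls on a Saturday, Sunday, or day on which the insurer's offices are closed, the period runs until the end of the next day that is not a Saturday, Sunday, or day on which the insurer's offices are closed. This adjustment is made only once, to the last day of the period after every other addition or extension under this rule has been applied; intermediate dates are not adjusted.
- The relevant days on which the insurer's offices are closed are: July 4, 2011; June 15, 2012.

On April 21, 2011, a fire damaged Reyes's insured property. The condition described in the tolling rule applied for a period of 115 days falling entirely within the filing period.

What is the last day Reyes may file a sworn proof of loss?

10 months after April 21, 2011 is February 21, 2012.
Tolling adds 115 days: February 21, 2012 + 115 days = June 15, 2012.
June 15, 2012 is a listed holiday; June 16, 2012 is Saturday; June 17, 2012 is Sunday. The next qualifying day is June 18, 2012.

June 18, 2012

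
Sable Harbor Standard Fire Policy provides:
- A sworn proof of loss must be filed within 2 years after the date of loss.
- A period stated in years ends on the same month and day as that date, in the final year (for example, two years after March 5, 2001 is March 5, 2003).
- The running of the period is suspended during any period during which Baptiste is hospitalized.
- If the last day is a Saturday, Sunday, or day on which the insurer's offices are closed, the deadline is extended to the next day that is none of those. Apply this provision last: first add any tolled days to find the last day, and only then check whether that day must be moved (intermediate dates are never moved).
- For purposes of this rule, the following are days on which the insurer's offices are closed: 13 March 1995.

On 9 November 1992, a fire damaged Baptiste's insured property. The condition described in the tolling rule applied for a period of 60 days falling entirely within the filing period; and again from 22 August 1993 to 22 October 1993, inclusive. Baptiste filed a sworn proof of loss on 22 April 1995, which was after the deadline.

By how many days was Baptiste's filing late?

2 years after 9 November 1992 is November 9, 1994.
Tolling adds 60 days: November 9, 1994 + 60 days = January 8, 1995.
From August 22, 1993 through October 22, 1993 inclusive is 62 days; tolling adds 62 days: January 8, 1995 + 62 days = March 11, 1995.
March 11, 1995 is Saturday; March 12, 1995 is Sunday; March 13, 1995 is a listed holiday. The next qualifying day is March 14, 1995.
The deadline is March 14, 1995; from March 14, 1995 to April 22, 1995 is 39 days.

39 days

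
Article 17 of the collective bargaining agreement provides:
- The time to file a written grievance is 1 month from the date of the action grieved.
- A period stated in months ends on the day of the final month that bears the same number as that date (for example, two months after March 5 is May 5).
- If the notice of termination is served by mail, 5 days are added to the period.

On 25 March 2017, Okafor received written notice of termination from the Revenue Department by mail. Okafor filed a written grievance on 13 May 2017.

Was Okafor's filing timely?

No

1 month after 25 March 2017 is April 25, 2017.
Service was by mail, adding 5 days: April 25, 2017 + 5 days = April 30, 2017.
The deadline is April 30, 2017; the filing on May 13, 2017 is after that date.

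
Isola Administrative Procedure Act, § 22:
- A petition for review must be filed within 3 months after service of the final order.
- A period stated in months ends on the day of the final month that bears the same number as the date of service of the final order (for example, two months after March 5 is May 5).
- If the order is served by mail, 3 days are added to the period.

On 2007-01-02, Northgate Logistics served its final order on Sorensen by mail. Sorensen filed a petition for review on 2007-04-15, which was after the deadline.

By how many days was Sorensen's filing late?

3 months after 2007-01-02 is April 2, 2007.
Service was by mail, adding 3 days: April 2, 2007 + 3 days = April 5, 2007.
The deadline is April 5, 2007; from April 5, 2007 to April 15, 2007 is 10 days.

10 days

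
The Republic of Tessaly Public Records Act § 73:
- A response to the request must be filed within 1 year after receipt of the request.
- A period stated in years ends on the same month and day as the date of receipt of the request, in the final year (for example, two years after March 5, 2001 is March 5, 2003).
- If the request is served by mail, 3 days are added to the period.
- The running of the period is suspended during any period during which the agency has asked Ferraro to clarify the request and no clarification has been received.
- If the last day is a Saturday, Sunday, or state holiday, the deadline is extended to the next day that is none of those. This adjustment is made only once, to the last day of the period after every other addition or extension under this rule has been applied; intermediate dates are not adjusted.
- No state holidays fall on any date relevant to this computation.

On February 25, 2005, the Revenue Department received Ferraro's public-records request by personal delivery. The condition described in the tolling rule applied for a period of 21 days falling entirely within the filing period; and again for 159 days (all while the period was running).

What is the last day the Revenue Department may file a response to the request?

1 year after February 25, 2005 is February 25, 2006.
Service was not by mail, so no mail extension applies.
Tolling adds 21 days: February 25, 2006 + 21 days = March 18, 2006.
Tolling adds 159 days: March 18, 2006 + 159 days = August 24, 2006.
August 24, 2006 is a Thursday and not a state holiday, so no extension applies.

August 24, 2006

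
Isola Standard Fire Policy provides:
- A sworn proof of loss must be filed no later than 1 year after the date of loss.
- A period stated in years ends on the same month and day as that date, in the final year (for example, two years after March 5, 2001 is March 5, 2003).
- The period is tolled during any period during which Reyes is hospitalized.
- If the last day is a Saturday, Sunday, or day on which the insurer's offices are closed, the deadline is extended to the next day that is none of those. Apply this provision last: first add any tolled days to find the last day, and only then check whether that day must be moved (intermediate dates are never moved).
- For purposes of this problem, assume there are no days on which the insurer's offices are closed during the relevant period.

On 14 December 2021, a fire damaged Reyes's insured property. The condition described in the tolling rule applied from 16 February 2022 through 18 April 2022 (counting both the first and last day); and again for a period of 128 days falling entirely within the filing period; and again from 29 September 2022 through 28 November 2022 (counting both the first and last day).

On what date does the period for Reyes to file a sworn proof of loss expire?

1 year after 14 December 2021 is December 14, 2022.
From February 16, 2022 through April 18, 2022 inclusive is 62 days; tolling adds 62 days: December 14, 2022 + 62 days = February 14, 2023.
Tolling adds 128 days: February 14, 2023 + 128 days = June 22, 2023.
From September 29, 2022 through November 28, 2022 inclusive is 61 days; tolling adds 61 days: June 22, 2023 + 61 days = August 22, 2023.
August 22, 2023 is a Tuesday and not a day on which the insurer's offices are closed, so no extension applies.

August 22, 2023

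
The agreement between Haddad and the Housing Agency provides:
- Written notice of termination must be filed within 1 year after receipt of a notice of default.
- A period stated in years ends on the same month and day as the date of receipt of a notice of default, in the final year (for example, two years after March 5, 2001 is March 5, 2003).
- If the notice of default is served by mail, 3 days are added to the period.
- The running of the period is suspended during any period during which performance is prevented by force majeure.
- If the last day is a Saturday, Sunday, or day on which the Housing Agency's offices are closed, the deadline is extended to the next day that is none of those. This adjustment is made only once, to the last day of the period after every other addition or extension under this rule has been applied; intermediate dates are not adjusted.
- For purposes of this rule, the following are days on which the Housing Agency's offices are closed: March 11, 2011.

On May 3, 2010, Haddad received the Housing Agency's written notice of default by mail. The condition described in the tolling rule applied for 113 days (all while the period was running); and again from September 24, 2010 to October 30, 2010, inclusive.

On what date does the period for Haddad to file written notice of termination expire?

1 year after May 3, 2010 is May 3, 2011.
Service was by mail, adding 3 days: May 3, 2011 + 3 days = May 6, 2011.
Tolling adds 113 days: May 6, 2011 + 113 days = August 27, 2011.
From September 24, 2010 through October 30, 2010 inclusive is 37 days; tolling adds 37 days: August 27, 2011 + 37 days = October 3, 2011.
October 3, 2011 is a Monday and not a day on which the Housing Agency's offices are closed, so no extension applies.

October 3, 2011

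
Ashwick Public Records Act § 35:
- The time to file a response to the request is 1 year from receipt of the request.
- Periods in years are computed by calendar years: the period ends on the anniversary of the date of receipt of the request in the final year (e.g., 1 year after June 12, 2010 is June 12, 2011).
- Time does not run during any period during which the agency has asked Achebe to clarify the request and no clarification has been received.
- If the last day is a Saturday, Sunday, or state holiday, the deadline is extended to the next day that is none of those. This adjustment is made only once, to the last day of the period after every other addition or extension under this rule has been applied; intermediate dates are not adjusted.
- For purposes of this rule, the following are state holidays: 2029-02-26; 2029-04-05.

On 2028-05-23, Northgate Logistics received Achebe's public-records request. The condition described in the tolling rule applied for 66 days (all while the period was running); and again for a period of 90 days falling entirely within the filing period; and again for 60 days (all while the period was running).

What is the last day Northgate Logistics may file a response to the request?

1 year after 2028-05-23 is May 23, 2029.
Tolling adds 66 days: May 23, 2029 + 66 days = July 28, 2029.
Tolling adds 90 days: July 28, 2029 + 90 days = October 26, 2029.
Tolling adds 60 days: October 26, 2029 + 60 days = December 25, 2029.
December 25, 2029 is a Tuesday and not a state holiday, so no extension applies.

December 25, 2029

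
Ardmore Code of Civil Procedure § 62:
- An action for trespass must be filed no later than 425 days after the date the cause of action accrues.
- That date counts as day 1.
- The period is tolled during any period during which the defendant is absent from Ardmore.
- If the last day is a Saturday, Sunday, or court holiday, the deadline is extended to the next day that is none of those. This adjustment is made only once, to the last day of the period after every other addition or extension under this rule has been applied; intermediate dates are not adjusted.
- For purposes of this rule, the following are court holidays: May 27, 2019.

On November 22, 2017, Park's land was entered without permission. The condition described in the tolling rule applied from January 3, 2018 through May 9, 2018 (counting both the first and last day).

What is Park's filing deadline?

May 28, 2019

Counting November 22, 2017 as day 1, day 425 is January 20, 2019.
From January 3, 2018 through May 9, 2018 inclusive is 127 days; tolling adds 127 days: January 20, 2019 + 127 days = May 27, 2019.
May 27, 2019 is a listed holiday. The next qualifying day is May 28, 2019.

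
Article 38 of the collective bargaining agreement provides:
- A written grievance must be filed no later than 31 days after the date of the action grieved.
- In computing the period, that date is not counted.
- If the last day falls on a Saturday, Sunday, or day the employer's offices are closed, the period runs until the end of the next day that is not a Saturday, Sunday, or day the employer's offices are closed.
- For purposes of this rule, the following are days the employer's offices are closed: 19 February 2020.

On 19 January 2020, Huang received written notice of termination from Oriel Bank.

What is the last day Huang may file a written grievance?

February 20, 2020

31 days after 19 January 2020 is February 19, 2020.
February 19, 2020 is a listed holiday. The next qualifying day is February 20, 2020.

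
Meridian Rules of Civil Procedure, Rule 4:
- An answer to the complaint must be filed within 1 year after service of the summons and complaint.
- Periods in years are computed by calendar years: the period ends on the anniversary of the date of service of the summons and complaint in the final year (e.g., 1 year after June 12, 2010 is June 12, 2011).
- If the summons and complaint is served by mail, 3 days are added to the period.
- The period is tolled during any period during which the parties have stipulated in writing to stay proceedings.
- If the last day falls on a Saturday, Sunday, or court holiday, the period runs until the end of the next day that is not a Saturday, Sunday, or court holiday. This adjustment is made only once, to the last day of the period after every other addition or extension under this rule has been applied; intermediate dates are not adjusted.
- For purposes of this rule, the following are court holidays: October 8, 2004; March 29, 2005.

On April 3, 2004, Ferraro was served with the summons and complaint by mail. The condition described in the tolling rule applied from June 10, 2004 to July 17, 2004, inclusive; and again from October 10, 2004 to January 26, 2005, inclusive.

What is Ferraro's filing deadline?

1 year after April 3, 2004 is April 3, 2005.
Service was by mail, adding 3 days: April 3, 2005 + 3 days = April 6, 2005.
From June 10, 2004 through July 17, 2004 inclusive is 38 days; tolling adds 38 days: April 6, 2005 + 38 days = May 14, 2005.
From October 10, 2004 through January 26, 2005 inclusive is 109 days; tolling adds 109 days: May 14, 2005 + 109 days = August 31, 2005.
August 31, 2005 is a Wednesday and not a court holiday, so no extension applies.

August 31, 2005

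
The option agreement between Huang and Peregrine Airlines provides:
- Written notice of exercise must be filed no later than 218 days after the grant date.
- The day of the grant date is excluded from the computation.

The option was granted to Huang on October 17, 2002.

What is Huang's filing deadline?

May 23, 2003

218 days after October 17, 2002 is May 23, 2003.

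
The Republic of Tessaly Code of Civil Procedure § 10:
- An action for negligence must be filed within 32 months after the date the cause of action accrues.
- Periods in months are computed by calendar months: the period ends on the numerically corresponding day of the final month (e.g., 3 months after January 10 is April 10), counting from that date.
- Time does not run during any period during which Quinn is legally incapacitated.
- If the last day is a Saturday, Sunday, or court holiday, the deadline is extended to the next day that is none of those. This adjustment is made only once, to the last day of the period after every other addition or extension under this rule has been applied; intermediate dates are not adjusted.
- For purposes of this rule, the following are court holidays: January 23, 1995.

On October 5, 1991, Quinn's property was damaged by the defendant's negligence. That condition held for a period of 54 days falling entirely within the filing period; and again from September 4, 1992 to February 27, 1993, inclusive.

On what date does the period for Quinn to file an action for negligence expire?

32 months after October 5, 1991 is June 5, 1994.
Tolling adds 54 days: June 5, 1994 + 54 days = July 29, 1994.
From September 4, 1992 through February 27, 1993 inclusive is 177 days; tolling adds 177 days: July 29, 1994 + 177 days = January 22, 1995.
January 22, 1995 is Sunday; January 23, 1995 is a listed holiday. The next qualifying day is January 24, 1995.

January 24, 1995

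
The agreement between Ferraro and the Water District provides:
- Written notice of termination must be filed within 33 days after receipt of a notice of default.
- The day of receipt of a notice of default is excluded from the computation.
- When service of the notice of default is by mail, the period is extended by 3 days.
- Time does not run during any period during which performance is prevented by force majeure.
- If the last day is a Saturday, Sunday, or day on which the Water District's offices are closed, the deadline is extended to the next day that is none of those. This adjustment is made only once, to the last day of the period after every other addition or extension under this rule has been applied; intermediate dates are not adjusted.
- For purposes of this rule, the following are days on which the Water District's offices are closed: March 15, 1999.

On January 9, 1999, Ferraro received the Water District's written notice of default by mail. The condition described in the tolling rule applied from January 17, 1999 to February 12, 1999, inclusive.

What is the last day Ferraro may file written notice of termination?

March 16, 1999

33 days after January 9, 1999 is February 11, 1999.
Service was by mail, adding 3 days: February 11, 1999 + 3 days = February 14, 1999.
From January 17, 1999 through February 12, 1999 inclusive is 27 days; tolling adds 27 days: February 14, 1999 + 27 days = March 13, 1999.
March 13, 1999 is Saturday; March 14, 1999 is Sunday; March 15, 1999 is a listed holiday. The next qualifying day is March 16, 1999.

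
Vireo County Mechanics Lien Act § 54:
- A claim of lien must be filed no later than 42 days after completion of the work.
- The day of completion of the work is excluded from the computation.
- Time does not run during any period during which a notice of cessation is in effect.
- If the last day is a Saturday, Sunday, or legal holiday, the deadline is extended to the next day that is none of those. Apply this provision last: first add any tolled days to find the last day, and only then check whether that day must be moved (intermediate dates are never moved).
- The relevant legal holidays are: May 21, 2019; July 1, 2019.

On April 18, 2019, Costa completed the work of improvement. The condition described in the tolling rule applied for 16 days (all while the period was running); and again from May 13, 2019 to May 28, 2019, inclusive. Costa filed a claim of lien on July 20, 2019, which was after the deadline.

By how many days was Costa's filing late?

18 days

42 days after April 18, 2019 is May 30, 2019.
Tolling adds 16 days: May 30, 2019 + 16 days = June 15, 2019.
From May 13, 2019 through May 28, 2019 inclusive is 16 days; tolling adds 16 days: June 15, 2019 + 16 days = July 1, 2019.
July 1, 2019 is a listed holiday. The next qualifying day is July 2, 2019.
The deadline is July 2, 2019; from July 2, 2019 to July 20, 2019 is 18 days.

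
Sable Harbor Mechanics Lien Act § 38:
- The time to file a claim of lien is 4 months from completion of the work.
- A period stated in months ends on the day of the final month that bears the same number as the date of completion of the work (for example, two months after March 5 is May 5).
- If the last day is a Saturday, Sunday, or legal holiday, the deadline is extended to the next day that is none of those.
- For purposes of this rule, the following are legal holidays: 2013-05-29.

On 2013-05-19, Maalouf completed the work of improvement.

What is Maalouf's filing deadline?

September 19, 2013

4 months after 2013-05-19 is September 19, 2013.
September 19, 2013 is a Thursday and not a legal holiday, so no extension applies.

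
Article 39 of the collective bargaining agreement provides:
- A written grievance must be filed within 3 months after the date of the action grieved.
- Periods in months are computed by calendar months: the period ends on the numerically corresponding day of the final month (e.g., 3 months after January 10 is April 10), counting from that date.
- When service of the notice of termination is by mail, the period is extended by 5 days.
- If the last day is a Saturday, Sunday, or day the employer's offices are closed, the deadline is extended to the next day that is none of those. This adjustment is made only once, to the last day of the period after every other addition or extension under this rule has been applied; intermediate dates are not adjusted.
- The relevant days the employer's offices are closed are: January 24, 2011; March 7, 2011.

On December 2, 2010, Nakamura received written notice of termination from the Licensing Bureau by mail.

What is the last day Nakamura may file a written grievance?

March 8, 2011

3 months after December 2, 2010 is March 2, 2011.
Service was by mail, adding 5 days: March 2, 2011 + 5 days = March 7, 2011.
March 7, 2011 is a listed holiday. The next qualifying day is March 8, 2011.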